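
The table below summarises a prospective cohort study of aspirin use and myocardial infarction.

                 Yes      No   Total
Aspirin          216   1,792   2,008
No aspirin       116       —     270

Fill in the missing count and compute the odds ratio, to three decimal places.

0.160

The missing cell is in the unexposed row: 270 − 116 = 154.
So a = 216, b = 1792, c = 116, d = 154.
OR = (a·d)/(b·c) = (216 × 154) / (1792 × 116) = 33264 / 207872 = 0.16002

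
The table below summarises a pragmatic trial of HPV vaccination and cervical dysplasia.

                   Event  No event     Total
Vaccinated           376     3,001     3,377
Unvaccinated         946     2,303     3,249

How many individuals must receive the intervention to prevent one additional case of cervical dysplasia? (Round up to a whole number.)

6

Risk in treated group = 376/3377 = 0.11134; risk in control = 946/3249 = 0.29117.
Absolute risk reduction = 0.29117 − 0.11134 = 0.17983
NNT = 1 / ARR = 1 / 0.17983 = 5.561 → round up → 6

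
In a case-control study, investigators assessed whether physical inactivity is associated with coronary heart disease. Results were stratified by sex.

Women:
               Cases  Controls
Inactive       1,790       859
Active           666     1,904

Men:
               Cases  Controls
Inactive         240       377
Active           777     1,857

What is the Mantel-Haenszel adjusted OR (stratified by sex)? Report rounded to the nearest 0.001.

OR_MH = Σ(aᵢdᵢ/nᵢ) / Σ(bᵢcᵢ/nᵢ), where nᵢ is the stratum total.
Stratum 1 (Women): n = 5219; a·d/n = 1790·1904/5219 = 653.0293; b·c/n = 859·666/5219 = 109.6176
Stratum 2 (Men): n = 3251; a·d/n = 240·1857/3251 = 137.0901; b·c/n = 377·777/3251 = 90.1043
OR_MH = (653.0293 + 137.0901) / (109.6176 + 90.1043) = 790.1194 / 199.7218 = 3.95610

3.956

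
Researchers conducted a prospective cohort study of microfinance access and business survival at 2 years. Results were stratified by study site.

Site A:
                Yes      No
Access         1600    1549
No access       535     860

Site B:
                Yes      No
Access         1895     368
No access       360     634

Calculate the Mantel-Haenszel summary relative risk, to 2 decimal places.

RR_MH = Σ(aᵢ·n₀ᵢ/nᵢ) / Σ(cᵢ·n₁ᵢ/nᵢ), with n₁ᵢ = aᵢ+bᵢ (exposed), n₀ᵢ = cᵢ+dᵢ (unexposed), nᵢ = n₁ᵢ+n₀ᵢ.
Stratum 1 (Site A): n₁ = 3149, n₀ = 1395, n = 4544; a·n₀/n = 1600·1395/4544 = 491.1972; c·n₁/n = 535·3149/4544 = 370.7559
Stratum 2 (Site B): n₁ = 2263, n₀ = 994, n = 3257; a·n₀/n = 1895·994/3257 = 578.3328; c·n₁/n = 360·2263/3257 = 250.1320
RR_MH = (491.1972 + 578.3328) / (370.7559 + 250.1320) = 1069.5300 / 620.8880 = 1.72258

1.72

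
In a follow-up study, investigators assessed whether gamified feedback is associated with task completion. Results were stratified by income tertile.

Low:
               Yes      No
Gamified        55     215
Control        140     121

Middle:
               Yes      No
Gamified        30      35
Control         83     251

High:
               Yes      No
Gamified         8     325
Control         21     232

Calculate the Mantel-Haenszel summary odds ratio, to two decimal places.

OR_MH = Σ(aᵢdᵢ/nᵢ) / Σ(bᵢcᵢ/nᵢ), where nᵢ is the stratum total.
Stratum 1 (Low): n = 531; a·d/n = 55·121/531 = 12.5330; b·c/n = 215·140/531 = 56.6855
Stratum 2 (Middle): n = 399; a·d/n = 30·251/399 = 18.8722; b·c/n = 35·83/399 = 7.2807
Stratum 3 (High): n = 586; a·d/n = 8·232/586 = 3.1672; b·c/n = 325·21/586 = 11.6468
OR_MH = (12.5330 + 18.8722 + 3.1672) / (56.6855 + 7.2807 + 11.6468) = 34.5724 / 75.6130 = 0.45723

0.46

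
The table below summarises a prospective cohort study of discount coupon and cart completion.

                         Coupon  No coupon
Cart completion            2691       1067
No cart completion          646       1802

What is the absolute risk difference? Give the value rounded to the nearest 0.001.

Reading the table with exposure as columns: a = 2691 (Coupon, case), b = 646 (Coupon, non-case), c = 1067 (No coupon, case), d = 1802.
Risk in exposed = 2691/3337 = 0.806413; risk in unexposed = 1067/2869 = 0.371907.
Risk difference = 0.806413 − 0.371907 = 0.434506

0.435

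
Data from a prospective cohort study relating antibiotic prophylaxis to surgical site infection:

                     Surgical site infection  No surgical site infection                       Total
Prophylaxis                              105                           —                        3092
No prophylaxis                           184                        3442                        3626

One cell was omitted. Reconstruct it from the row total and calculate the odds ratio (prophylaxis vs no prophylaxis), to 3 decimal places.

The missing cell is in the exposed row: 3092 − 105 = 2987.
So a = 105, b = 2987, c = 184, d = 3442.
OR = (a·d)/(b·c) = (105 × 3442) / (2987 × 184) = 361410 / 549608 = 0.65758

0.658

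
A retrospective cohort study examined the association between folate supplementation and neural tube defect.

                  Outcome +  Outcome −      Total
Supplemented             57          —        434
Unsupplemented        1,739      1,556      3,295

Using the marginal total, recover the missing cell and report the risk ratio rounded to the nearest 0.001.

0.249

The missing cell is in the exposed row: 434 − 57 = 377.
So a = 57, b = 377, c = 1739, d = 1556.
RR = [a/(a+b)] / [c/(c+d)] = (57/434) / (1739/3295) = 0.13134/0.52777 = 0.24885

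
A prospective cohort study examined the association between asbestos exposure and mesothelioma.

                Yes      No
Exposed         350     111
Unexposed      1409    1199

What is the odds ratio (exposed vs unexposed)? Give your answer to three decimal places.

2.683

Cells: a = 350, b = 111, c = 1409, d = 1199.
OR = (a·d)/(b·c) = (350 × 1199) / (111 × 1409) = 419650 / 156399 = 2.68320
The odds of mesothelioma are about 2.68 times as high in the exposed group.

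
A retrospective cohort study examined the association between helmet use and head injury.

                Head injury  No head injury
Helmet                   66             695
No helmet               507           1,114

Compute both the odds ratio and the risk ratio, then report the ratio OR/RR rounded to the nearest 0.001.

0.752

Cells: a = 66, b = 695, c = 507, d = 1114.
OR = (66·1114)/(695·507) = 73524/352365 = 0.20866
Risk in exposed = 66/761 = 0.08673; risk in unexposed = 507/1621 = 0.31277; RR = 0.27729
OR/RR = 0.20866 / 0.27729 = 0.75249
The outcome is not rare, so the OR lies further from 1 than the RR.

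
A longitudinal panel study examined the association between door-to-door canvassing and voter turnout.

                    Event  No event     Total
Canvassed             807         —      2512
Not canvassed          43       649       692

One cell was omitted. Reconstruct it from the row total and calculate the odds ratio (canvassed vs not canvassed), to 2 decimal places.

The missing cell is in the exposed row: 2512 − 807 = 1705.
So a = 807, b = 1705, c = 43, d = 649.
OR = (a·d)/(b·c) = (807 × 649) / (1705 × 43) = 523743 / 73315 = 7.14374

7.14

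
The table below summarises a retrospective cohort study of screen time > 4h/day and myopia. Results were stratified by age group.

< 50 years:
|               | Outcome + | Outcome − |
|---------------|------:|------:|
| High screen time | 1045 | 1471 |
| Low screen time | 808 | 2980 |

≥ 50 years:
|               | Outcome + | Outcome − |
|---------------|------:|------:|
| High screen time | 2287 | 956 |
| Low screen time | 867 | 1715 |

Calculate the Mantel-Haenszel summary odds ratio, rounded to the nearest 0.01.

3.53

OR_MH = Σ(aᵢdᵢ/nᵢ) / Σ(bᵢcᵢ/nᵢ), where nᵢ is the stratum total.
Stratum 1 (< 50 years): n = 6304; a·d/n = 1045·2980/6304 = 493.9879; b·c/n = 1471·808/6304 = 188.5419
Stratum 2 (≥ 50 years): n = 5825; a·d/n = 2287·1715/5825 = 673.3399; b·c/n = 956·867/5825 = 142.2922
OR_MH = (493.9879 + 673.3399) / (188.5419 + 142.2922) = 1167.3279 / 330.8341 = 3.52844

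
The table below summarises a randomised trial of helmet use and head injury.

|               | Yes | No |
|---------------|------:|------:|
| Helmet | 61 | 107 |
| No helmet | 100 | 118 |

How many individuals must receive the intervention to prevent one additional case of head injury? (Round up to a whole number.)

Risk in treated group = 61/168 = 0.36310; risk in control = 100/218 = 0.45872.
Absolute risk reduction = 0.45872 − 0.36310 = 0.09562
NNT = 1 / ARR = 1 / 0.09562 = 10.458 → round up → 11

11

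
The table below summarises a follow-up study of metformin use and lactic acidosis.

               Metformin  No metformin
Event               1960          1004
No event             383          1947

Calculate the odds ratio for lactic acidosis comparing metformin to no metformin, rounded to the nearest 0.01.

Reading the table with exposure as columns: a = 1960 (Metformin, case), b = 383 (Metformin, non-case), c = 1004 (No metformin, case), d = 1947.
OR = (a·d)/(b·c) = (1960 × 1947) / (383 × 1004) = 3816120 / 384532 = 9.92406
The odds of lactic acidosis are about 9.92 times as high in the metformin group.

9.92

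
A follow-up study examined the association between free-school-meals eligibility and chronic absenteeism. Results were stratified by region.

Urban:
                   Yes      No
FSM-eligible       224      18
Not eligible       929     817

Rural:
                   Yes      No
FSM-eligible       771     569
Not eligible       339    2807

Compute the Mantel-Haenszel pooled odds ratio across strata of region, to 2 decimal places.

OR_MH = Σ(aᵢdᵢ/nᵢ) / Σ(bᵢcᵢ/nᵢ), where nᵢ is the stratum total.
Stratum 1 (Urban): n = 1988; a·d/n = 224·817/1988 = 92.0563; b·c/n = 18·929/1988 = 8.4115
Stratum 2 (Rural): n = 4486; a·d/n = 771·2807/4486 = 482.4336; b·c/n = 569·339/4486 = 42.9984
OR_MH = (92.0563 + 482.4336) / (8.4115 + 42.9984) = 574.4899 / 51.4099 = 11.17469

11.17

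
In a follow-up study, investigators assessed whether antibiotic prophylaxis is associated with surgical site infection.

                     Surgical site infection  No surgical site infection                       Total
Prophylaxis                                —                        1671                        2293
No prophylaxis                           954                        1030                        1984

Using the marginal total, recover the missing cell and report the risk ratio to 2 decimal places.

The missing cell is in the exposed row: 2293 − 1671 = 622.
So a = 622, b = 1671, c = 954, d = 1030.
RR = [a/(a+b)] / [c/(c+d)] = (622/2293) / (954/1984) = 0.27126/0.48085 = 0.56413

0.56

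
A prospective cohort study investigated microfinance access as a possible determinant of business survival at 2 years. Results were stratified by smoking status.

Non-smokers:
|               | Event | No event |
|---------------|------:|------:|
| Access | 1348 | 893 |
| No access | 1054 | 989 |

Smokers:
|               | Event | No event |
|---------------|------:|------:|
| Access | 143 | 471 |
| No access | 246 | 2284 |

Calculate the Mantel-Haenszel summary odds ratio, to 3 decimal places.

OR_MH = Σ(aᵢdᵢ/nᵢ) / Σ(bᵢcᵢ/nᵢ), where nᵢ is the stratum total.
Stratum 1 (Non-smokers): n = 4284; a·d/n = 1348·989/4284 = 311.1979; b·c/n = 893·1054/4284 = 219.7063
Stratum 2 (Smokers): n = 3144; a·d/n = 143·2284/3144 = 103.8842; b·c/n = 471·246/3144 = 36.8531
OR_MH = (311.1979 + 103.8842) / (219.7063 + 36.8531) = 415.0822 / 256.5594 = 1.61788

1.618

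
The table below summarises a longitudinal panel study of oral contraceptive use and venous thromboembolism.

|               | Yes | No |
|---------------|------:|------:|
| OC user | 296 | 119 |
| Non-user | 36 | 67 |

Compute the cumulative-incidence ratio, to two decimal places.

2.04

Cells: a = 296, b = 119, c = 36, d = 67.
Risk in exposed = 296/415 = 0.71325; risk in unexposed = 36/103 = 0.34951.
RR = 0.71325 / 0.34951 = 2.04070
The risk among the exposed is 2.04 times that among the unexposed.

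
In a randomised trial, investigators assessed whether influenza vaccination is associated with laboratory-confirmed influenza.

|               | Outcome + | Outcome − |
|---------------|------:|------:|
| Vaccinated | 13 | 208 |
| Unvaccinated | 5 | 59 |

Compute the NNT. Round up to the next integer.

52

Risk in treated group = 13/221 = 0.05882; risk in control = 5/64 = 0.07812.
Absolute risk reduction = 0.07812 − 0.05882 = 0.01930
NNT = 1 / ARR = 1 / 0.01930 = 51.810 → round up → 52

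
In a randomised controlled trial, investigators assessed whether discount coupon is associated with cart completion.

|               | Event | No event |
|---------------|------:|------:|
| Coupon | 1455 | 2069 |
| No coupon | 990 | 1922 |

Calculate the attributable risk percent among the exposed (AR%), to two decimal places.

Cells: a = 1455, b = 2069, c = 990, d = 1922.
Risk in exposed = 1455/3524 = 0.41288; risk in unexposed = 990/2912 = 0.33997.
RR = 0.41288/0.33997 = 1.21446
AR% = (RR − 1)/RR × 100 = (1.21446 − 1)/1.21446 × 100 = 17.6589%

17.66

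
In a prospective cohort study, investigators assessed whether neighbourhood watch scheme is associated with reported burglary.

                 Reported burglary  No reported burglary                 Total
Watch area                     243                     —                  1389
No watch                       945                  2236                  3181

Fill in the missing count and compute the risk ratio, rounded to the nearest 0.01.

The missing cell is in the exposed row: 1389 − 243 = 1146.
So a = 243, b = 1146, c = 945, d = 2236.
RR = [a/(a+b)] / [c/(c+d)] = (243/1389) / (945/3181) = 0.17495/0.29708 = 0.58889

0.59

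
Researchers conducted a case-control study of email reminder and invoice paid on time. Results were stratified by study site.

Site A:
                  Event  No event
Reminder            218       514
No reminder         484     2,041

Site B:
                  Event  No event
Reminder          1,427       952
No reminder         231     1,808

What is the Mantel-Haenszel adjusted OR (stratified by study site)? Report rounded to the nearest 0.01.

OR_MH = Σ(aᵢdᵢ/nᵢ) / Σ(bᵢcᵢ/nᵢ), where nᵢ is the stratum total.
Stratum 1 (Site A): n = 3257; a·d/n = 218·2041/3257 = 136.6098; b·c/n = 514·484/3257 = 76.3819
Stratum 2 (Site B): n = 4418; a·d/n = 1427·1808/4418 = 583.9783; b·c/n = 952·231/4418 = 49.7764
OR_MH = (136.6098 + 583.9783) / (76.3819 + 49.7764) = 720.5880 / 126.1583 = 5.71178

5.71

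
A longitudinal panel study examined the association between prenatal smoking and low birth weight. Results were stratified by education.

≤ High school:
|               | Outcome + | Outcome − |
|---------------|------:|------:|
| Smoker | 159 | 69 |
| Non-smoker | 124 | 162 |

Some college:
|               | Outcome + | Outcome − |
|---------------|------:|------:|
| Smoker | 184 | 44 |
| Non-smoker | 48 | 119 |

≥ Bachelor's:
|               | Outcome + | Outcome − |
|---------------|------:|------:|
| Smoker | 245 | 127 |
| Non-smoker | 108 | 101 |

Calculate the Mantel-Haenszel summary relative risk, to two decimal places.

RR_MH = Σ(aᵢ·n₀ᵢ/nᵢ) / Σ(cᵢ·n₁ᵢ/nᵢ), with n₁ᵢ = aᵢ+bᵢ (exposed), n₀ᵢ = cᵢ+dᵢ (unexposed), nᵢ = n₁ᵢ+n₀ᵢ.
Stratum 1 (≤ High school): n₁ = 228, n₀ = 286, n = 514; a·n₀/n = 159·286/514 = 88.4708; c·n₁/n = 124·228/514 = 55.0039
Stratum 2 (Some college): n₁ = 228, n₀ = 167, n = 395; a·n₀/n = 184·167/395 = 77.7924; c·n₁/n = 48·228/395 = 27.7063
Stratum 3 (≥ Bachelor's): n₁ = 372, n₀ = 209, n = 581; a·n₀/n = 245·209/581 = 88.1325; c·n₁/n = 108·372/581 = 69.1497
RR_MH = (88.4708 + 77.7924 + 88.1325) / (55.0039 + 27.7063 + 69.1497) = 254.3958 / 151.8600 = 1.67520

1.68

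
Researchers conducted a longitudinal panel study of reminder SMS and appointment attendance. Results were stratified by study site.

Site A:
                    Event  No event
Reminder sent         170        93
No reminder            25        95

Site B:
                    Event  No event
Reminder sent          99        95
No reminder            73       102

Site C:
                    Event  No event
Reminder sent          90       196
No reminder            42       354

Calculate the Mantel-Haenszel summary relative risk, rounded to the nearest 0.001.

RR_MH = Σ(aᵢ·n₀ᵢ/nᵢ) / Σ(cᵢ·n₁ᵢ/nᵢ), with n₁ᵢ = aᵢ+bᵢ (exposed), n₀ᵢ = cᵢ+dᵢ (unexposed), nᵢ = n₁ᵢ+n₀ᵢ.
Stratum 1 (Site A): n₁ = 263, n₀ = 120, n = 383; a·n₀/n = 170·120/383 = 53.2637; c·n₁/n = 25·263/383 = 17.1671
Stratum 2 (Site B): n₁ = 194, n₀ = 175, n = 369; a·n₀/n = 99·175/369 = 46.9512; c·n₁/n = 73·194/369 = 38.3794
Stratum 3 (Site C): n₁ = 286, n₀ = 396, n = 682; a·n₀/n = 90·396/682 = 52.2581; c·n₁/n = 42·286/682 = 17.6129
RR_MH = (53.2637 + 46.9512 + 52.2581) / (17.1671 + 38.3794 + 17.6129) = 152.4730 / 73.1594 = 2.08412

2.084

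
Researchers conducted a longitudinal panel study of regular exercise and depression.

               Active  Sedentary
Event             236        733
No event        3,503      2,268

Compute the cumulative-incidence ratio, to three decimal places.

0.258

Reading the table with exposure as columns: a = 236 (Active, case), b = 3503 (Active, non-case), c = 733 (Sedentary, case), d = 2268.
Risk in exposed = 236/3739 = 0.06312; risk in unexposed = 733/3001 = 0.24425.
RR = 0.06312 / 0.24425 = 0.25842
The risk is 74% lower among the exposed than among the unexposed.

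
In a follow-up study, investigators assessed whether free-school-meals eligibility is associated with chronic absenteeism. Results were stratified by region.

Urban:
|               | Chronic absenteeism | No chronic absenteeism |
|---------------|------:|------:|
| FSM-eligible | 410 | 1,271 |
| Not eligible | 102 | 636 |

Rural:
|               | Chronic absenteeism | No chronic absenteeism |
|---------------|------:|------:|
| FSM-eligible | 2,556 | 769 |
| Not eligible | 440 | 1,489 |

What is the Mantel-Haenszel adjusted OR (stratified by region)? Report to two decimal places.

7.05

OR_MH = Σ(aᵢdᵢ/nᵢ) / Σ(bᵢcᵢ/nᵢ), where nᵢ is the stratum total.
Stratum 1 (Urban): n = 2419; a·d/n = 410·636/2419 = 107.7966; b·c/n = 1271·102/2419 = 53.5932
Stratum 2 (Rural): n = 5254; a·d/n = 2556·1489/5254 = 724.3784; b·c/n = 769·440/5254 = 64.4005
OR_MH = (107.7966 + 724.3784) / (53.5932 + 64.4005) = 832.1750 / 117.9937 = 7.05271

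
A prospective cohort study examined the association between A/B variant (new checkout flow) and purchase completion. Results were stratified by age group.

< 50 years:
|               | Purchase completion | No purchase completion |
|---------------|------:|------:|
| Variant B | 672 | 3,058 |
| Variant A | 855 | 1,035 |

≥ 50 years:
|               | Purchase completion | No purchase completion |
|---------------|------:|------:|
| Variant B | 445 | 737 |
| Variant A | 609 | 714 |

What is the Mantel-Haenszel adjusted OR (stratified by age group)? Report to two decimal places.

0.39

OR_MH = Σ(aᵢdᵢ/nᵢ) / Σ(bᵢcᵢ/nᵢ), where nᵢ is the stratum total.
Stratum 1 (< 50 years): n = 5620; a·d/n = 672·1035/5620 = 123.7580; b·c/n = 3058·855/5620 = 465.2295
Stratum 2 (≥ 50 years): n = 2505; a·d/n = 445·714/2505 = 126.8383; b·c/n = 737·609/2505 = 179.1749
OR_MH = (123.7580 + 126.8383) / (465.2295 + 179.1749) = 250.5963 / 644.4044 = 0.38888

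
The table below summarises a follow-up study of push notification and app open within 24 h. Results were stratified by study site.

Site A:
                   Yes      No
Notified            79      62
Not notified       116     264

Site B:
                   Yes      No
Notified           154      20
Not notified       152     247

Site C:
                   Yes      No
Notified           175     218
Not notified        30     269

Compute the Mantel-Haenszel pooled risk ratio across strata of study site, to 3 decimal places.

RR_MH = Σ(aᵢ·n₀ᵢ/nᵢ) / Σ(cᵢ·n₁ᵢ/nᵢ), with n₁ᵢ = aᵢ+bᵢ (exposed), n₀ᵢ = cᵢ+dᵢ (unexposed), nᵢ = n₁ᵢ+n₀ᵢ.
Stratum 1 (Site A): n₁ = 141, n₀ = 380, n = 521; a·n₀/n = 79·380/521 = 57.6200; c·n₁/n = 116·141/521 = 31.3935
Stratum 2 (Site B): n₁ = 174, n₀ = 399, n = 573; a·n₀/n = 154·399/573 = 107.2356; c·n₁/n = 152·174/573 = 46.1571
Stratum 3 (Site C): n₁ = 393, n₀ = 299, n = 692; a·n₀/n = 175·299/692 = 75.6142; c·n₁/n = 30·393/692 = 17.0376
RR_MH = (57.6200 + 107.2356 + 75.6142) / (31.3935 + 46.1571 + 17.0376) = 240.4697 / 94.5881 = 2.54228

2.542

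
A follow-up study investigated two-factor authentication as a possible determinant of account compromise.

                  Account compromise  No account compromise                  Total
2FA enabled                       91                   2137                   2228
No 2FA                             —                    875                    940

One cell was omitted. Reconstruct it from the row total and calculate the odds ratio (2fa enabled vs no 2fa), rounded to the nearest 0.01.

0.57

The missing cell is in the unexposed row: 940 − 875 = 65.
So a = 91, b = 2137, c = 65, d = 875.
OR = (a·d)/(b·c) = (91 × 875) / (2137 × 65) = 79625 / 138905 = 0.57323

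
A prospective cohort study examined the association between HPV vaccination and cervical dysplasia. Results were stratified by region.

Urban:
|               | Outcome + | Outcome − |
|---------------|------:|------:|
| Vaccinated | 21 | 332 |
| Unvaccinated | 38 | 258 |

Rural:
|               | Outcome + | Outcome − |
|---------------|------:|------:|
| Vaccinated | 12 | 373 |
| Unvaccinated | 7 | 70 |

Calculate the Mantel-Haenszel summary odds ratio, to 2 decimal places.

0.41

OR_MH = Σ(aᵢdᵢ/nᵢ) / Σ(bᵢcᵢ/nᵢ), where nᵢ is the stratum total.
Stratum 1 (Urban): n = 649; a·d/n = 21·258/649 = 8.3482; b·c/n = 332·38/649 = 19.4391
Stratum 2 (Rural): n = 462; a·d/n = 12·70/462 = 1.8182; b·c/n = 373·7/462 = 5.6515
OR_MH = (8.3482 + 1.8182) / (19.4391 + 5.6515) = 10.1664 / 25.0907 = 0.40519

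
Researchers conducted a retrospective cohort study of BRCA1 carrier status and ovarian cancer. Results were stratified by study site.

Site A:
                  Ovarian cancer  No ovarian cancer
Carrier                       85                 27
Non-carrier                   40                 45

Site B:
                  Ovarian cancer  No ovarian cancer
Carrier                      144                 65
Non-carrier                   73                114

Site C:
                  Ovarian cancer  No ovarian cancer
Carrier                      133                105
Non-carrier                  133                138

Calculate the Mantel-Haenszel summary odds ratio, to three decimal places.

2.159

OR_MH = Σ(aᵢdᵢ/nᵢ) / Σ(bᵢcᵢ/nᵢ), where nᵢ is the stratum total.
Stratum 1 (Site A): n = 197; a·d/n = 85·45/197 = 19.4162; b·c/n = 27·40/197 = 5.4822
Stratum 2 (Site B): n = 396; a·d/n = 144·114/396 = 41.4545; b·c/n = 65·73/396 = 11.9823
Stratum 3 (Site C): n = 509; a·d/n = 133·138/509 = 36.0589; b·c/n = 105·133/509 = 27.4361
OR_MH = (19.4162 + 41.4545 + 36.0589) / (5.4822 + 11.9823 + 27.4361) = 96.9297 / 44.9007 = 2.15876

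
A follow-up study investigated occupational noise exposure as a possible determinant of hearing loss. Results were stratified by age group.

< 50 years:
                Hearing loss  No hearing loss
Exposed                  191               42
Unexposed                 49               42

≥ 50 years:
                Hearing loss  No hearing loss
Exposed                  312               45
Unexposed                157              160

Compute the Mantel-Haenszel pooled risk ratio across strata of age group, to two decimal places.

RR_MH = Σ(aᵢ·n₀ᵢ/nᵢ) / Σ(cᵢ·n₁ᵢ/nᵢ), with n₁ᵢ = aᵢ+bᵢ (exposed), n₀ᵢ = cᵢ+dᵢ (unexposed), nᵢ = n₁ᵢ+n₀ᵢ.
Stratum 1 (< 50 years): n₁ = 233, n₀ = 91, n = 324; a·n₀/n = 191·91/324 = 53.6451; c·n₁/n = 49·233/324 = 35.2377
Stratum 2 (≥ 50 years): n₁ = 357, n₀ = 317, n = 674; a·n₀/n = 312·317/674 = 146.7418; c·n₁/n = 157·357/674 = 83.1588
RR_MH = (53.6451 + 146.7418) / (35.2377 + 83.1588) = 200.3869 / 118.3964 = 1.69251

1.69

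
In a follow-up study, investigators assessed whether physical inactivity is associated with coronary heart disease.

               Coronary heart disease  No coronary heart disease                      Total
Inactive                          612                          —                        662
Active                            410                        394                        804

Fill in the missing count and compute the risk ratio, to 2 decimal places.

1.81

The missing cell is in the exposed row: 662 − 612 = 50.
So a = 612, b = 50, c = 410, d = 394.
RR = [a/(a+b)] / [c/(c+d)] = (612/662) / (410/804) = 0.92447/0.50995 = 1.81287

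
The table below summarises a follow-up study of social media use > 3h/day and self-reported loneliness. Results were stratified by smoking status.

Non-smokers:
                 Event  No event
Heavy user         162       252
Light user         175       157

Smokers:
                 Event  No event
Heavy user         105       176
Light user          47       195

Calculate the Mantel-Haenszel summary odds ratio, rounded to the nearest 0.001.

0.977

OR_MH = Σ(aᵢdᵢ/nᵢ) / Σ(bᵢcᵢ/nᵢ), where nᵢ is the stratum total.
Stratum 1 (Non-smokers): n = 746; a·d/n = 162·157/746 = 34.0938; b·c/n = 252·175/746 = 59.1153
Stratum 2 (Smokers): n = 523; a·d/n = 105·195/523 = 39.1491; b·c/n = 176·47/523 = 15.8164
OR_MH = (34.0938 + 39.1491) / (59.1153 + 15.8164) = 73.2430 / 74.9317 = 0.97746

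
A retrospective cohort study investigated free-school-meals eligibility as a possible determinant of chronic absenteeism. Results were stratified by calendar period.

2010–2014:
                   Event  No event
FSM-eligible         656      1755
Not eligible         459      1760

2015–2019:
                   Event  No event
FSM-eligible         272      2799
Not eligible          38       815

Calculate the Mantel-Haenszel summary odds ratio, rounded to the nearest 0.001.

OR_MH = Σ(aᵢdᵢ/nᵢ) / Σ(bᵢcᵢ/nᵢ), where nᵢ is the stratum total.
Stratum 1 (2010–2014): n = 4630; a·d/n = 656·1760/4630 = 249.3650; b·c/n = 1755·459/4630 = 173.9838
Stratum 2 (2015–2019): n = 3924; a·d/n = 272·815/3924 = 56.4934; b·c/n = 2799·38/3924 = 27.1055
OR_MH = (249.3650 + 56.4934) / (173.9838 + 27.1055) = 305.8584 / 201.0893 = 1.52101

1.521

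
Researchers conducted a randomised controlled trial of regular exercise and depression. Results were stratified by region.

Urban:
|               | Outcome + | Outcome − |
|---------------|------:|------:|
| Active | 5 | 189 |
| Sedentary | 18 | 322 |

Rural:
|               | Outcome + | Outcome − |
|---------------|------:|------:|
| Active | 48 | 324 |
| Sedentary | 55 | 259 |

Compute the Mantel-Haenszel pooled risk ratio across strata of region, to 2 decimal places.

0.69

RR_MH = Σ(aᵢ·n₀ᵢ/nᵢ) / Σ(cᵢ·n₁ᵢ/nᵢ), with n₁ᵢ = aᵢ+bᵢ (exposed), n₀ᵢ = cᵢ+dᵢ (unexposed), nᵢ = n₁ᵢ+n₀ᵢ.
Stratum 1 (Urban): n₁ = 194, n₀ = 340, n = 534; a·n₀/n = 5·340/534 = 3.1835; c·n₁/n = 18·194/534 = 6.5393
Stratum 2 (Rural): n₁ = 372, n₀ = 314, n = 686; a·n₀/n = 48·314/686 = 21.9708; c·n₁/n = 55·372/686 = 29.8251
RR_MH = (3.1835 + 21.9708) / (6.5393 + 29.8251) = 25.1544 / 36.3644 = 0.69173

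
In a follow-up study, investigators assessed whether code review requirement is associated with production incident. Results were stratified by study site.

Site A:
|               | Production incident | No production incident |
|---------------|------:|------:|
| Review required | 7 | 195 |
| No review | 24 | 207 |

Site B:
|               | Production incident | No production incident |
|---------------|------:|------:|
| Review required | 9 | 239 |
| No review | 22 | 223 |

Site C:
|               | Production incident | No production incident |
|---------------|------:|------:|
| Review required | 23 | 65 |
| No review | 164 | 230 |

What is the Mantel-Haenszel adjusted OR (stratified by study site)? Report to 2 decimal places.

OR_MH = Σ(aᵢdᵢ/nᵢ) / Σ(bᵢcᵢ/nᵢ), where nᵢ is the stratum total.
Stratum 1 (Site A): n = 433; a·d/n = 7·207/433 = 3.3464; b·c/n = 195·24/433 = 10.8083
Stratum 2 (Site B): n = 493; a·d/n = 9·223/493 = 4.0710; b·c/n = 239·22/493 = 10.6653
Stratum 3 (Site C): n = 482; a·d/n = 23·230/482 = 10.9751; b·c/n = 65·164/482 = 22.1162
OR_MH = (3.3464 + 4.0710 + 10.9751) / (10.8083 + 10.6653 + 22.1162) = 18.3925 / 43.5898 = 0.42195

0.42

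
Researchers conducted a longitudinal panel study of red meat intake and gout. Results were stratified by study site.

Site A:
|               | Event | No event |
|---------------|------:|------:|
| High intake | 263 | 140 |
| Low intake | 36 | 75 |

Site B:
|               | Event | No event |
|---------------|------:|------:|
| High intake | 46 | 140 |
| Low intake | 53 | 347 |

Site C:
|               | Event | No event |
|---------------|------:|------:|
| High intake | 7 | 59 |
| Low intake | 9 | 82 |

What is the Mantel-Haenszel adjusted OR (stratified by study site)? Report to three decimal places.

2.680

OR_MH = Σ(aᵢdᵢ/nᵢ) / Σ(bᵢcᵢ/nᵢ), where nᵢ is the stratum total.
Stratum 1 (Site A): n = 514; a·d/n = 263·75/514 = 38.3755; b·c/n = 140·36/514 = 9.8054
Stratum 2 (Site B): n = 586; a·d/n = 46·347/586 = 27.2389; b·c/n = 140·53/586 = 12.6621
Stratum 3 (Site C): n = 157; a·d/n = 7·82/157 = 3.6561; b·c/n = 59·9/157 = 3.3822
OR_MH = (38.3755 + 27.2389 + 3.6561) / (9.8054 + 12.6621 + 3.3822) = 69.2704 / 25.8497 = 2.67974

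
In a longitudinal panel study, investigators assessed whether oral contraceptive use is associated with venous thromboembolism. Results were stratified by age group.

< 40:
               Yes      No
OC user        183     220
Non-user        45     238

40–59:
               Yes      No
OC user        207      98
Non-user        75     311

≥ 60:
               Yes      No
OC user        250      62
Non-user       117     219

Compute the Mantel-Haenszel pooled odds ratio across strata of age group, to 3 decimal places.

6.650

OR_MH = Σ(aᵢdᵢ/nᵢ) / Σ(bᵢcᵢ/nᵢ), where nᵢ is the stratum total.
Stratum 1 (< 40): n = 686; a·d/n = 183·238/686 = 63.4898; b·c/n = 220·45/686 = 14.4315
Stratum 2 (40–59): n = 691; a·d/n = 207·311/691 = 93.1650; b·c/n = 98·75/691 = 10.6368
Stratum 3 (≥ 60): n = 648; a·d/n = 250·219/648 = 84.4907; b·c/n = 62·117/648 = 11.1944
OR_MH = (63.4898 + 93.1650 + 84.4907) / (14.4315 + 10.6368 + 11.1944) = 241.1455 / 36.2627 = 6.64996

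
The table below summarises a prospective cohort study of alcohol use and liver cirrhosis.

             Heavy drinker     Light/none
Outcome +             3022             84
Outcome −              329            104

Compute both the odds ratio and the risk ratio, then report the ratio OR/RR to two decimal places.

5.63

Reading the table with exposure as columns: a = 3022 (Heavy drinker, case), b = 329 (Heavy drinker, non-case), c = 84 (Light/none, case), d = 104.
OR = (3022·104)/(329·84) = 314288/27636 = 11.37241
Risk in exposed = 3022/3351 = 0.90182; risk in unexposed = 84/188 = 0.44681; RR = 2.01836
OR/RR = 11.37241 / 2.01836 = 5.63448
The outcome is not rare, so the OR lies further from 1 than the RR.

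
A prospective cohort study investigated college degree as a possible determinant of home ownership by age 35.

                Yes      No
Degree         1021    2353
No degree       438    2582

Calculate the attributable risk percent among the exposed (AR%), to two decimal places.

Cells: a = 1021, b = 2353, c = 438, d = 2582.
Risk in exposed = 1021/3374 = 0.30261; risk in unexposed = 438/3020 = 0.14503.
RR = 0.30261/0.14503 = 2.08648
AR% = (RR − 1)/RR × 100 = (2.08648 − 1)/2.08648 × 100 = 52.0723%

52.07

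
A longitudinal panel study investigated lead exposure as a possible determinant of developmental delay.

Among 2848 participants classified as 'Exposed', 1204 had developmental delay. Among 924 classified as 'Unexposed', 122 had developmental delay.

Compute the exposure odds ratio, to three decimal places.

4.814

From the description: a = 1204, b = 1644, c = 122, d = 802.
OR = (a·d)/(b·c) = (1204 × 802) / (1644 × 122) = 965608 / 200568 = 4.81437
The odds of developmental delay are about 4.81 times as high in the exposed group.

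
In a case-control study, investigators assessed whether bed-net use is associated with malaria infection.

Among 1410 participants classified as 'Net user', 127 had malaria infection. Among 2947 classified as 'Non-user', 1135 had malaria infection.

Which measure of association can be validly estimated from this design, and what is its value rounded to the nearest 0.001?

0.158

From the description: a = 127, b = 1283, c = 1135, d = 1812.
This is a case-control study: participants were sampled on outcome status, so risks in the source population cannot be estimated directly — relative risk is not valid here. The odds ratio is the appropriate measure.
OR = (a·d)/(b·c) = (127 × 1812) / (1283 × 1135) = 230124 / 1456205 = 0.15803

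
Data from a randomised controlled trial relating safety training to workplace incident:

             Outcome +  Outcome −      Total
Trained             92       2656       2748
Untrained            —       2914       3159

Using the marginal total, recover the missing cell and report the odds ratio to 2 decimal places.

0.41

The missing cell is in the unexposed row: 3159 − 2914 = 245.
So a = 92, b = 2656, c = 245, d = 2914.
OR = (a·d)/(b·c) = (92 × 2914) / (2656 × 245) = 268088 / 650720 = 0.41199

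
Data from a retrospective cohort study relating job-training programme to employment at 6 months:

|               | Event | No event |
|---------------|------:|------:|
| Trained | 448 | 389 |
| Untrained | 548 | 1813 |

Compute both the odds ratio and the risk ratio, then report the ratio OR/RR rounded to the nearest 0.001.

Cells: a = 448, b = 389, c = 548, d = 1813.
OR = (448·1813)/(389·548) = 812224/213172 = 3.81018
Risk in exposed = 448/837 = 0.53524; risk in unexposed = 548/2361 = 0.23211; RR = 2.30605
OR/RR = 3.81018 / 2.30605 = 1.65226
The outcome is not rare, so the OR lies further from 1 than the RR.

1.652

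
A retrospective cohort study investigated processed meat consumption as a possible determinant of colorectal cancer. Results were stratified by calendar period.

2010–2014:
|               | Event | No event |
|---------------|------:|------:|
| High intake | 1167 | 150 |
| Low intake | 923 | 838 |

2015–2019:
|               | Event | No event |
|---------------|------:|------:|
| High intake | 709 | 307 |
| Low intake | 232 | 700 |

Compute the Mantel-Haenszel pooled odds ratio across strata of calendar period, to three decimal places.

7.021

OR_MH = Σ(aᵢdᵢ/nᵢ) / Σ(bᵢcᵢ/nᵢ), where nᵢ is the stratum total.
Stratum 1 (2010–2014): n = 3078; a·d/n = 1167·838/3078 = 317.7212; b·c/n = 150·923/3078 = 44.9805
Stratum 2 (2015–2019): n = 1948; a·d/n = 709·700/1948 = 254.7741; b·c/n = 307·232/1948 = 36.5626
OR_MH = (317.7212 + 254.7741) / (44.9805 + 36.5626) = 572.4954 / 81.5431 = 7.02077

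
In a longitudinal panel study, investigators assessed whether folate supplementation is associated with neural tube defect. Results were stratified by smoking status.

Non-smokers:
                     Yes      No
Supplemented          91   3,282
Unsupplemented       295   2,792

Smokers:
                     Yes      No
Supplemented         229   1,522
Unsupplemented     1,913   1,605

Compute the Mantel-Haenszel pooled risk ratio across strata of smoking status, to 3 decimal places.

RR_MH = Σ(aᵢ·n₀ᵢ/nᵢ) / Σ(cᵢ·n₁ᵢ/nᵢ), with n₁ᵢ = aᵢ+bᵢ (exposed), n₀ᵢ = cᵢ+dᵢ (unexposed), nᵢ = n₁ᵢ+n₀ᵢ.
Stratum 1 (Non-smokers): n₁ = 3373, n₀ = 3087, n = 6460; a·n₀/n = 91·3087/6460 = 43.4856; c·n₁/n = 295·3373/6460 = 154.0302
Stratum 2 (Smokers): n₁ = 1751, n₀ = 3518, n = 5269; a·n₀/n = 229·3518/5269 = 152.8985; c·n₁/n = 1913·1751/5269 = 635.7303
RR_MH = (43.4856 + 152.8985) / (154.0302 + 635.7303) = 196.3841 / 789.7605 = 0.24866

0.249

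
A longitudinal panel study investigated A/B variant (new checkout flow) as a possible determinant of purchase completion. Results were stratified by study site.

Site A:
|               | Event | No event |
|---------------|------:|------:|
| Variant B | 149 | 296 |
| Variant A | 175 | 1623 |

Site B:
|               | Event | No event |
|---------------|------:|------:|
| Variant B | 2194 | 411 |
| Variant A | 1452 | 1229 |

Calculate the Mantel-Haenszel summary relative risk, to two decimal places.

RR_MH = Σ(aᵢ·n₀ᵢ/nᵢ) / Σ(cᵢ·n₁ᵢ/nᵢ), with n₁ᵢ = aᵢ+bᵢ (exposed), n₀ᵢ = cᵢ+dᵢ (unexposed), nᵢ = n₁ᵢ+n₀ᵢ.
Stratum 1 (Site A): n₁ = 445, n₀ = 1798, n = 2243; a·n₀/n = 149·1798/2243 = 119.4391; c·n₁/n = 175·445/2243 = 34.7191
Stratum 2 (Site B): n₁ = 2605, n₀ = 2681, n = 5286; a·n₀/n = 2194·2681/5286 = 1112.7722; c·n₁/n = 1452·2605/5286 = 715.5619
RR_MH = (119.4391 + 1112.7722) / (34.7191 + 715.5619) = 1232.2114 / 750.2810 = 1.64233

1.64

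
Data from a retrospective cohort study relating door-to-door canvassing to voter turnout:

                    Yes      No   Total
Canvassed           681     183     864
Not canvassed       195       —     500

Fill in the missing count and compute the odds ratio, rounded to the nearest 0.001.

The missing cell is in the unexposed row: 500 − 195 = 305.
So a = 681, b = 183, c = 195, d = 305.
OR = (a·d)/(b·c) = (681 × 305) / (183 × 195) = 207705 / 35685 = 5.82051

5.821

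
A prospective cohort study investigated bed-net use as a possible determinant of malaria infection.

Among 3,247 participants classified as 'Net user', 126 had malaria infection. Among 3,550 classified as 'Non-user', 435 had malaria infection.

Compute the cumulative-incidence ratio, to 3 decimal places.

0.317

From the description: a = 126, b = 3121, c = 435, d = 3115.
Risk in exposed = 126/3247 = 0.03881; risk in unexposed = 435/3550 = 0.12254.
RR = 0.03881 / 0.12254 = 0.31668
The risk is 68% lower among the exposed than among the unexposed.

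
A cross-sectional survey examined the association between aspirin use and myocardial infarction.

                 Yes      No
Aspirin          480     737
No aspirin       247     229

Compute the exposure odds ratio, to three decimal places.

0.604

Cells: a = 480, b = 737, c = 247, d = 229.
OR = (a·d)/(b·c) = (480 × 229) / (737 × 247) = 109920 / 182039 = 0.60383
Exposure is associated with lower odds of myocardial infarction (OR = 0.60 < 1).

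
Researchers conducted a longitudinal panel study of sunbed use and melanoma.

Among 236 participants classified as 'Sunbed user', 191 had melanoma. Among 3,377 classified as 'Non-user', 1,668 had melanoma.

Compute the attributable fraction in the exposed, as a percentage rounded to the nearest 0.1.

39.0

From the description: a = 191, b = 45, c = 1668, d = 1709.
Risk in exposed = 191/236 = 0.80932; risk in unexposed = 1668/3377 = 0.49393.
RR = 0.80932/0.49393 = 1.63854
AR% = (RR − 1)/RR × 100 = (1.63854 − 1)/1.63854 × 100 = 38.9700%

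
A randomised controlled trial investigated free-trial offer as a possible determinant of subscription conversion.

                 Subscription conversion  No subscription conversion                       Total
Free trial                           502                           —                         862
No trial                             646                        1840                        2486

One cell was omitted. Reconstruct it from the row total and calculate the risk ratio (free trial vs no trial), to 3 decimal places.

The missing cell is in the exposed row: 862 − 502 = 360.
So a = 502, b = 360, c = 646, d = 1840.
RR = [a/(a+b)] / [c/(c+d)] = (502/862) / (646/2486) = 0.58237/0.25986 = 2.24112

2.241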